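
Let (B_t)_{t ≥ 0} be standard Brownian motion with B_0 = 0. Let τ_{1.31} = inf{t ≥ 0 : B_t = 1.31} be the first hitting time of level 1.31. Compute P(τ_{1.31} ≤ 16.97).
P(τ_{1.31} ≤ 16.97) = 2(1 − Φ(1.31/√16.97)) = 2(1 − Φ(0.3180)) ≈ 0.7505

By the reflection principle for standard BM, P(τ_b ≤ t) = 2 · P(B_t ≥ b). Since B_t ~ N(0, t), P(B_t ≥ 1.31) = 1 − Φ(1.31/√t) = 1 − Φ(1.31/√16.97) = 1 − Φ(0.3180) ≈ 0.37524. Doubling: P(τ_{1.31} ≤ 16.97) ≈ 2 · 0.37524 = 0.75048 ≈ 0.7505.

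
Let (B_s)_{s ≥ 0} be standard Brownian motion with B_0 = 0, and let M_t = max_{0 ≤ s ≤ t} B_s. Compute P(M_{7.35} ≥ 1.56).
P(M_{7.35} ≥ 1.56) = 2·P(B_{7.35} ≥ 1.56) = 2(1 − Φ(1.56/√7.35)) ≈ 0.5650

By the reflection principle for Brownian motion, P(M_t ≥ a) = 2 · P(B_t ≥ a) for a ≥ 0. Since B_t ~ N(0, t), P(B_t ≥ 1.56) = 1 − Φ(1.56/√t) = 1 − Φ(1.56/√7.35) = 1 − Φ(0.5754). So
  P(M_{7.35} ≥ 1.56) = 2(1 − Φ(0.5754)) ≈ 0.5650.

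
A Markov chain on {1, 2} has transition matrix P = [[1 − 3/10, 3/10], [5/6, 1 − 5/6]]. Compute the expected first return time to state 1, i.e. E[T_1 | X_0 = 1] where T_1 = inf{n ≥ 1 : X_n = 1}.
E[T_1 | X_0 = 1] = 1/π_1 = 34/25

For an irreducible recurrent Markov chain with stationary distribution π, E[T_i | X_0 = i] = 1/π_i (Kac's formula). Here π_1 = (5/6)/(3/10 + 5/6) = (5/6)/(17/15) = 25/34, so E[T_1 | X_0 = 1] = 1/π_1 = (3/10 + 5/6)/(5/6) = (17/15)/(5/6) = 34/25.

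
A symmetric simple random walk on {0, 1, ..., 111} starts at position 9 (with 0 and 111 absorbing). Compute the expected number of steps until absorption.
E[τ | X_0 = 9] = 918

Let v_k = E[τ | X_0 = k]. Boundary: v_0 = v_111 = 0. Recurrence: v_k = 1 + (v_{k-1} + v_{k+1})/2 for 1 ≤ k ≤ 110. The particular solution to v_k − (v_{k-1} + v_{k+1})/2 = 1 is v_k = −k^2. Adding homogeneous solution A + B k and matching boundaries gives v_k = k (111 − k). Substituting k = 9: v_9 = 9 · 102 = 918.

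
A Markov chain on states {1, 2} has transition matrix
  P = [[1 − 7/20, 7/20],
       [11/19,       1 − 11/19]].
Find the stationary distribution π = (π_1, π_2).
π_1 = 220/353, π_2 = 133/353

Solve πP = π with π_1 + π_2 = 1. From πP = π: π_1 · (1 − 7/20) + π_2 · 11/19 = π_1 ⇒ π_2 · 11/19 = π_1 · 7/20 ⇒ π_2/π_1 = (7/20)/(11/19) = 133/220. Together with π_1 + π_2 = 1:
  π_1 = (11/19)/(7/20 + 11/19) = (11/19)/(353/380) = 220/353,
  π_2 = (7/20)/(7/20 + 11/19) = (7/20)/(353/380) = 133/353.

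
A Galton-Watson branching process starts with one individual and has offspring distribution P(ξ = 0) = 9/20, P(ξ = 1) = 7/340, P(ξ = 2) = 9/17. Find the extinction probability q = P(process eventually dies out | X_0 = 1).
q = 17/20

The pgf is f(s) = 9/20 + 7/340·s + 9/17·s². The extinction probability q is the smallest fixed point of f in [0, 1]. Setting s = f(s):
  9/17·s² + (7/340 − 1)·s + 9/20 = 0
  9/17·s² − (9/20 + 9/17)·s + 9/20 = 0
which factors as (s − 1)·(9/17·s − 9/20) = 0, giving roots s = 1 and s = (9/20)/(9/17) = 17/20.
Mean offspring μ = 7/340 + 2·9/17 = 367/340 > 1 (supercritical), so q < 1. The extinction probability is the smaller root: q = (9/20)/(9/17) = 17/20.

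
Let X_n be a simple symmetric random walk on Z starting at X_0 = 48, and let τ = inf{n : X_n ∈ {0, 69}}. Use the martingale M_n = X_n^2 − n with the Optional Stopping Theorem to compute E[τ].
E[τ] = 1008

M_n = X_n^2 − n is a martingale (since E[X_{n+1}^2 | F_n] = X_n^2 + 1). By OST (τ has finite mean in a bounded region), E[M_τ] = E[M_0] = X_0^2 − 0 = 48^2 = 2304. Also E[M_τ] = E[X_τ^2] − E[τ]. The walk exits at 0 or 69, with P(hit 69 first) = 48/69, so E[X_τ^2] = 69^2 · 48/69 + 0 = 3312. Thus E[τ] = E[X_τ^2] − E[M_τ] = 3312 − 2304 = 1008 = 48(69 − 48) = 1008.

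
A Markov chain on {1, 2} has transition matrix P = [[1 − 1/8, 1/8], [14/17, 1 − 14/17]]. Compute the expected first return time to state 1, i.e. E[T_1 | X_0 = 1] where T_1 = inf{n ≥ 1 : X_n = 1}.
E[T_1 | X_0 = 1] = 1/π_1 = 129/112

For an irreducible recurrent Markov chain with stationary distribution π, E[T_i | X_0 = i] = 1/π_i (Kac's formula). Here π_1 = (14/17)/(1/8 + 14/17) = (14/17)/(129/136) = 112/129, so E[T_1 | X_0 = 1] = 1/π_1 = (1/8 + 14/17)/(14/17) = (129/136)/(14/17) = 129/112.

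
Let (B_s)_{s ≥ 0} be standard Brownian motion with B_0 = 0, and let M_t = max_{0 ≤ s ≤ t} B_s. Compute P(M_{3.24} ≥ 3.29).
P(M_{3.24} ≥ 3.29) = 2·P(B_{3.24} ≥ 3.29) = 2(1 − Φ(3.29/√3.24)) ≈ 0.0676

By the reflection principle for Brownian motion, P(M_t ≥ a) = 2 · P(B_t ≥ a) for a ≥ 0. Since B_t ~ N(0, t), P(B_t ≥ 3.29) = 1 − Φ(3.29/√t) = 1 − Φ(3.29/√3.24) = 1 − Φ(1.8278). So
  P(M_{3.24} ≥ 3.29) = 2(1 − Φ(1.8278)) ≈ 0.0676.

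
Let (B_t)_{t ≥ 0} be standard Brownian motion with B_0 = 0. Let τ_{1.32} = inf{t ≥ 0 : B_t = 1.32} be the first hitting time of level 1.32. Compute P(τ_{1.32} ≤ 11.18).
P(τ_{1.32} ≤ 11.18) = 2(1 − Φ(1.32/√11.18)) = 2(1 − Φ(0.3948)) ≈ 0.6930

By the reflection principle for standard BM, P(τ_b ≤ t) = 2 · P(B_t ≥ b). Since B_t ~ N(0, t), P(B_t ≥ 1.32) = 1 − Φ(1.32/√t) = 1 − Φ(1.32/√11.18) = 1 − Φ(0.3948) ≈ 0.34650. Doubling: P(τ_{1.32} ≤ 11.18) ≈ 2 · 0.34650 = 0.69300 ≈ 0.6930.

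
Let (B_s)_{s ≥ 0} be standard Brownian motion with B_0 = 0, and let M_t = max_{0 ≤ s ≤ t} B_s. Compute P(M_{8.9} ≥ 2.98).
P(M_{8.9} ≥ 2.98) = 2·P(B_{8.9} ≥ 2.98) = 2(1 − Φ(2.98/√8.9)) ≈ 0.3178

By the reflection principle for Brownian motion, P(M_t ≥ a) = 2 · P(B_t ≥ a) for a ≥ 0. Since B_t ~ N(0, t), P(B_t ≥ 2.98) = 1 − Φ(2.98/√t) = 1 − Φ(2.98/√8.9) = 1 − Φ(0.9989). So
  P(M_{8.9} ≥ 2.98) = 2(1 − Φ(0.9989)) ≈ 0.3178.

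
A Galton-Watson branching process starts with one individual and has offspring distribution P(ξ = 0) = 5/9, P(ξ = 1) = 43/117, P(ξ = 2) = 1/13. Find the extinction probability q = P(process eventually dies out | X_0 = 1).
q = 1

Mean offspring μ = 0·5/9 + 1·43/117 + 2·1/13 = 61/117 ≤ 1. For μ ≤ 1 with offspring not concentrated at 1, the Galton-Watson process goes extinct almost surely, so q = 1.
(Algebraic check: The pgf is f(s) = 5/9 + 43/117·s + 1/13·s². The extinction probability q is the smallest fixed point of f in [0, 1]. Setting s = f(s):
  1/13·s² + (43/117 − 1)·s + 5/9 = 0
  1/13·s² − (5/9 + 1/13)·s + 5/9 = 0
which factors as (s − 1)·(1/13·s − 5/9) = 0, giving roots s = 1 and s = (5/9)/(1/13) = 65/9. Since 65/9 ≥ 1, the smallest root in [0, 1] is s = 1.)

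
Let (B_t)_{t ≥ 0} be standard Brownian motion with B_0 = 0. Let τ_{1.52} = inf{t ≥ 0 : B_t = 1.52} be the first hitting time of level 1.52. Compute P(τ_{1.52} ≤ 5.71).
P(τ_{1.52} ≤ 5.71) = 2(1 − Φ(1.52/√5.71)) = 2(1 − Φ(0.6361)) ≈ 0.5247

By the reflection principle for standard BM, P(τ_b ≤ t) = 2 · P(B_t ≥ b). Since B_t ~ N(0, t), P(B_t ≥ 1.52) = 1 − Φ(1.52/√t) = 1 − Φ(1.52/√5.71) = 1 − Φ(0.6361) ≈ 0.26236. Doubling: P(τ_{1.52} ≤ 5.71) ≈ 2 · 0.26236 = 0.52472 ≈ 0.5247.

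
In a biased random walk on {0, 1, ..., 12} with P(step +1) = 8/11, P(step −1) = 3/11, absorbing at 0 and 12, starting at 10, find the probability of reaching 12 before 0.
P(hit 12 before 0) = (1 − (3/8)^10) / (1 − (3/8)^12) = 1249376320/1249435369

Let u_k denote P(reach 12 before 0 | start at k). Boundary: u_0 = 0, u_12 = 1. Recurrence: u_k = 8/11·u_{k+1} + 3/11·u_{k-1} for 1 ≤ k ≤ 11. Try u_k = A + B·r^k with r = q/p = (3/11)/(8/11) = 3/8. Substitution satisfies the recurrence; boundary conditions give:
  u_k = (1 − r^k) / (1 − r^N) = (1 − (3/8)^10) / (1 − (3/8)^12) = 1249376320/1249435369.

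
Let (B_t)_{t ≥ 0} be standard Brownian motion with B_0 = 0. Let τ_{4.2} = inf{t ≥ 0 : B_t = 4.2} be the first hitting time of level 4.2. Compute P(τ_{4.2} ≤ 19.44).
P(τ_{4.2} ≤ 19.44) = 2(1 − Φ(4.2/√19.44)) = 2(1 − Φ(0.9526)) ≈ 0.3408

By the reflection principle for standard BM, P(τ_b ≤ t) = 2 · P(B_t ≥ b). Since B_t ~ N(0, t), P(B_t ≥ 4.2) = 1 − Φ(4.2/√t) = 1 − Φ(4.2/√19.44) = 1 − Φ(0.9526) ≈ 0.17040. Doubling: P(τ_{4.2} ≤ 19.44) ≈ 2 · 0.17040 = 0.34080 ≈ 0.3408.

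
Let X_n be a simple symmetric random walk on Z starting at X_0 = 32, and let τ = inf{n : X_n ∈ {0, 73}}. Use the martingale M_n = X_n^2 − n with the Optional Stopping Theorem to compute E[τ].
E[τ] = 1312

M_n = X_n^2 − n is a martingale (since E[X_{n+1}^2 | F_n] = X_n^2 + 1). By OST (τ has finite mean in a bounded region), E[M_τ] = E[M_0] = X_0^2 − 0 = 32^2 = 1024. Also E[M_τ] = E[X_τ^2] − E[τ]. The walk exits at 0 or 73, with P(hit 73 first) = 32/73, so E[X_τ^2] = 73^2 · 32/73 + 0 = 2336. Thus E[τ] = E[X_τ^2] − E[M_τ] = 2336 − 1024 = 1312 = 32(73 − 32) = 1312.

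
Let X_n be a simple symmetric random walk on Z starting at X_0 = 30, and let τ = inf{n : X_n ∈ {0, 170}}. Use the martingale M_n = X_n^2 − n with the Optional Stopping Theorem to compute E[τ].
E[τ] = 4200

M_n = X_n^2 − n is a martingale (since E[X_{n+1}^2 | F_n] = X_n^2 + 1). By OST (τ has finite mean in a bounded region), E[M_τ] = E[M_0] = X_0^2 − 0 = 30^2 = 900. Also E[M_τ] = E[X_τ^2] − E[τ]. The walk exits at 0 or 170, with P(hit 170 first) = 30/170, so E[X_τ^2] = 170^2 · 30/170 + 0 = 5100. Thus E[τ] = E[X_τ^2] − E[M_τ] = 5100 − 900 = 4200 = 30(170 − 30) = 4200.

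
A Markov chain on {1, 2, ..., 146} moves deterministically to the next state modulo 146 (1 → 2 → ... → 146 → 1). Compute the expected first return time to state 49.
E[T_49 | X_0 = 49] = 146

The chain cycles deterministically, so starting at state 49 it returns in exactly 146 steps. Equivalently, the stationary distribution is uniform π_j = 1/146 for every state j, so by Kac's formula E[T_49] = 1/π_49 = 146.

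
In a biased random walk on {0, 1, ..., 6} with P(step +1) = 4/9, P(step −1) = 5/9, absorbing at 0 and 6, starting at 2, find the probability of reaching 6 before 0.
P(hit 6 before 0) = (1 − (5/4)^2) / (1 − (5/4)^6) = 256/1281

Let u_k denote P(reach 6 before 0 | start at k). Boundary: u_0 = 0, u_6 = 1. Recurrence: u_k = 4/9·u_{k+1} + 5/9·u_{k-1} for 1 ≤ k ≤ 5. Try u_k = A + B·r^k with r = q/p = (5/9)/(4/9) = 5/4. Substitution satisfies the recurrence; boundary conditions give:
  u_k = (1 − r^k) / (1 − r^N) = (1 − (5/4)^2) / (1 − (5/4)^6) = 256/1281.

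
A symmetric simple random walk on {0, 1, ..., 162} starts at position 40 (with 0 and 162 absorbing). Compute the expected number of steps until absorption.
E[τ | X_0 = 40] = 4880

Let v_k = E[τ | X_0 = k]. Boundary: v_0 = v_162 = 0. Recurrence: v_k = 1 + (v_{k-1} + v_{k+1})/2 for 1 ≤ k ≤ 161. The particular solution to v_k − (v_{k-1} + v_{k+1})/2 = 1 is v_k = −k^2. Adding homogeneous solution A + B k and matching boundaries gives v_k = k (162 − k). Substituting k = 40: v_40 = 40 · 122 = 4880.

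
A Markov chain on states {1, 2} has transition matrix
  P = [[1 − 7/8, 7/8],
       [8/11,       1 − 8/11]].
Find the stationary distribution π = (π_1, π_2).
π_1 = 64/141, π_2 = 77/141

Solve πP = π with π_1 + π_2 = 1. From πP = π: π_1 · (1 − 7/8) + π_2 · 8/11 = π_1 ⇒ π_2 · 8/11 = π_1 · 7/8 ⇒ π_2/π_1 = (7/8)/(8/11) = 77/64. Together with π_1 + π_2 = 1:
  π_1 = (8/11)/(7/8 + 8/11) = (8/11)/(141/88) = 64/141,
  π_2 = (7/8)/(7/8 + 8/11) = (7/8)/(141/88) = 77/141.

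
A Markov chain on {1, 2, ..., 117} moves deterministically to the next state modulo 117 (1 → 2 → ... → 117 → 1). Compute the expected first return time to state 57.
E[T_57 | X_0 = 57] = 117

The chain cycles deterministically, so starting at state 57 it returns in exactly 117 steps. Equivalently, the stationary distribution is uniform π_j = 1/117 for every state j, so by Kac's formula E[T_57] = 1/π_57 = 117.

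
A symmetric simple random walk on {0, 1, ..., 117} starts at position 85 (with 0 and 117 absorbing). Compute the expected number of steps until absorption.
E[τ | X_0 = 85] = 2720

Let v_k = E[τ | X_0 = k]. Boundary: v_0 = v_117 = 0. Recurrence: v_k = 1 + (v_{k-1} + v_{k+1})/2 for 1 ≤ k ≤ 116. The particular solution to v_k − (v_{k-1} + v_{k+1})/2 = 1 is v_k = −k^2. Adding homogeneous solution A + B k and matching boundaries gives v_k = k (117 − k). Substituting k = 85: v_85 = 85 · 32 = 2720.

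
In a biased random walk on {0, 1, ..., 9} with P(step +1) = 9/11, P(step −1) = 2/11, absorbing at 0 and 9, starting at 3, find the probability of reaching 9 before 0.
P(hit 9 before 0) = (1 − (2/9)^3) / (1 − (2/9)^9) = 531441/537337

Let u_k denote P(reach 9 before 0 | start at k). Boundary: u_0 = 0, u_9 = 1. Recurrence: u_k = 9/11·u_{k+1} + 2/11·u_{k-1} for 1 ≤ k ≤ 8. Try u_k = A + B·r^k with r = q/p = (2/11)/(9/11) = 2/9. Substitution satisfies the recurrence; boundary conditions give:
  u_k = (1 − r^k) / (1 − r^N) = (1 − (2/9)^3) / (1 − (2/9)^9) = 531441/537337.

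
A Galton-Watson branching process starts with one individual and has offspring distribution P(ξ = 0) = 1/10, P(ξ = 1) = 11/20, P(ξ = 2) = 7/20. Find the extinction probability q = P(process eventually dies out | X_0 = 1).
q = 2/7

The pgf is f(s) = 1/10 + 11/20·s + 7/20·s². The extinction probability q is the smallest fixed point of f in [0, 1]. Setting s = f(s):
  7/20·s² + (11/20 − 1)·s + 1/10 = 0
  7/20·s² − (1/10 + 7/20)·s + 1/10 = 0
which factors as (s − 1)·(7/20·s − 1/10) = 0, giving roots s = 1 and s = (1/10)/(7/20) = 2/7.
Mean offspring μ = 11/20 + 2·7/20 = 5/4 > 1 (supercritical), so q < 1. The extinction probability is the smaller root: q = (1/10)/(7/20) = 2/7.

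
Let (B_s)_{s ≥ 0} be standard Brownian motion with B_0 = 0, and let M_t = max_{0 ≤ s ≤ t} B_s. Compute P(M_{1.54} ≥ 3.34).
P(M_{1.54} ≥ 3.34) = 2·P(B_{1.54} ≥ 3.34) = 2(1 − Φ(3.34/√1.54)) ≈ 0.0071

By the reflection principle for Brownian motion, P(M_t ≥ a) = 2 · P(B_t ≥ a) for a ≥ 0. Since B_t ~ N(0, t), P(B_t ≥ 3.34) = 1 − Φ(3.34/√t) = 1 − Φ(3.34/√1.54) = 1 − Φ(2.6914). So
  P(M_{1.54} ≥ 3.34) = 2(1 − Φ(2.6914)) ≈ 0.0071.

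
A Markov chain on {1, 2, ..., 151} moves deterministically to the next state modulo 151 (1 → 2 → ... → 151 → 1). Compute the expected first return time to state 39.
E[T_39 | X_0 = 39] = 151

The chain cycles deterministically, so starting at state 39 it returns in exactly 151 steps. Equivalently, the stationary distribution is uniform π_j = 1/151 for every state j, so by Kac's formula E[T_39] = 1/π_39 = 151.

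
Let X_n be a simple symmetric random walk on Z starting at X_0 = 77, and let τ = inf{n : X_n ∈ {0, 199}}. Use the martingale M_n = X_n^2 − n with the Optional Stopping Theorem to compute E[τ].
E[τ] = 9394

M_n = X_n^2 − n is a martingale (since E[X_{n+1}^2 | F_n] = X_n^2 + 1). By OST (τ has finite mean in a bounded region), E[M_τ] = E[M_0] = X_0^2 − 0 = 77^2 = 5929. Also E[M_τ] = E[X_τ^2] − E[τ]. The walk exits at 0 or 199, with P(hit 199 first) = 77/199, so E[X_τ^2] = 199^2 · 77/199 + 0 = 15323. Thus E[τ] = E[X_τ^2] − E[M_τ] = 15323 − 5929 = 9394 = 77(199 − 77) = 9394.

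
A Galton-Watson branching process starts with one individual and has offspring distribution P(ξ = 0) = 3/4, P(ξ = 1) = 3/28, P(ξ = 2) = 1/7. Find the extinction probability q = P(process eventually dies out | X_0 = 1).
q = 1

Mean offspring μ = 0·3/4 + 1·3/28 + 2·1/7 = 11/28 ≤ 1. For μ ≤ 1 with offspring not concentrated at 1, the Galton-Watson process goes extinct almost surely, so q = 1.
(Algebraic check: The pgf is f(s) = 3/4 + 3/28·s + 1/7·s². The extinction probability q is the smallest fixed point of f in [0, 1]. Setting s = f(s):
  1/7·s² + (3/28 − 1)·s + 3/4 = 0
  1/7·s² − (3/4 + 1/7)·s + 3/4 = 0
which factors as (s − 1)·(1/7·s − 3/4) = 0, giving roots s = 1 and s = (3/4)/(1/7) = 21/4. Since 21/4 ≥ 1, the smallest root in [0, 1] is s = 1.)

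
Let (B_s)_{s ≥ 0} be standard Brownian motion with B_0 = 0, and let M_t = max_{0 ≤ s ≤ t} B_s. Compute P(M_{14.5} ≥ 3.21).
P(M_{14.5} ≥ 3.21) = 2·P(B_{14.5} ≥ 3.21) = 2(1 − Φ(3.21/√14.5)) ≈ 0.3992

By the reflection principle for Brownian motion, P(M_t ≥ a) = 2 · P(B_t ≥ a) for a ≥ 0. Since B_t ~ N(0, t), P(B_t ≥ 3.21) = 1 − Φ(3.21/√t) = 1 − Φ(3.21/√14.5) = 1 − Φ(0.8430). So
  P(M_{14.5} ≥ 3.21) = 2(1 − Φ(0.8430)) ≈ 0.3992.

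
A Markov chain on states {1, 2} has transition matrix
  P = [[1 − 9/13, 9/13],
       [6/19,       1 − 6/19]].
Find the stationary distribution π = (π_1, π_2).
π_1 = 26/83, π_2 = 57/83

Solve πP = π with π_1 + π_2 = 1. From πP = π: π_1 · (1 − 9/13) + π_2 · 6/19 = π_1 ⇒ π_2 · 6/19 = π_1 · 9/13 ⇒ π_2/π_1 = (9/13)/(6/19) = 57/26. Together with π_1 + π_2 = 1:
  π_1 = (6/19)/(9/13 + 6/19) = (6/19)/(249/247) = 26/83,
  π_2 = (9/13)/(9/13 + 6/19) = (9/13)/(249/247) = 57/83.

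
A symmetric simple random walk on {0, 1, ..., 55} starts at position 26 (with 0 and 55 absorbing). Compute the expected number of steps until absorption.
E[τ | X_0 = 26] = 754

Let v_k = E[τ | X_0 = k]. Boundary: v_0 = v_55 = 0. Recurrence: v_k = 1 + (v_{k-1} + v_{k+1})/2 for 1 ≤ k ≤ 54. The particular solution to v_k − (v_{k-1} + v_{k+1})/2 = 1 is v_k = −k^2. Adding homogeneous solution A + B k and matching boundaries gives v_k = k (55 − k). Substituting k = 26: v_26 = 26 · 29 = 754.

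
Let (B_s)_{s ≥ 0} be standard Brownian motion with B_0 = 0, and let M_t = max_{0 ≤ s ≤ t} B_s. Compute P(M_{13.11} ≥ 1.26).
P(M_{13.11} ≥ 1.26) = 2·P(B_{13.11} ≥ 1.26) = 2(1 − Φ(1.26/√13.11)) ≈ 0.7278

By the reflection principle for Brownian motion, P(M_t ≥ a) = 2 · P(B_t ≥ a) for a ≥ 0. Since B_t ~ N(0, t), P(B_t ≥ 1.26) = 1 − Φ(1.26/√t) = 1 − Φ(1.26/√13.11) = 1 − Φ(0.3480). So
  P(M_{13.11} ≥ 1.26) = 2(1 − Φ(0.3480)) ≈ 0.7278.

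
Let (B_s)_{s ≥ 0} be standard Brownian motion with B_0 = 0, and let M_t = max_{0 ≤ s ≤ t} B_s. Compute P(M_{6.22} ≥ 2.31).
P(M_{6.22} ≥ 2.31) = 2·P(B_{6.22} ≥ 2.31) = 2(1 − Φ(2.31/√6.22)) ≈ 0.3543

By the reflection principle for Brownian motion, P(M_t ≥ a) = 2 · P(B_t ≥ a) for a ≥ 0. Since B_t ~ N(0, t), P(B_t ≥ 2.31) = 1 − Φ(2.31/√t) = 1 − Φ(2.31/√6.22) = 1 − Φ(0.9262). So
  P(M_{6.22} ≥ 2.31) = 2(1 − Φ(0.9262)) ≈ 0.3543.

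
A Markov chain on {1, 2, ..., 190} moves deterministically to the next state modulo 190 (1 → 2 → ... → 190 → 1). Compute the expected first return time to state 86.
E[T_86 | X_0 = 86] = 190

The chain cycles deterministically, so starting at state 86 it returns in exactly 190 steps. Equivalently, the stationary distribution is uniform π_j = 1/190 for every state j, so by Kac's formula E[T_86] = 1/π_86 = 190.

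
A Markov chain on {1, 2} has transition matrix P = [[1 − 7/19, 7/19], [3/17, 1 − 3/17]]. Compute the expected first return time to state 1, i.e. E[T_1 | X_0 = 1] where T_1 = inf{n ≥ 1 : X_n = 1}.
E[T_1 | X_0 = 1] = 1/π_1 = 176/57

For an irreducible recurrent Markov chain with stationary distribution π, E[T_i | X_0 = i] = 1/π_i (Kac's formula). Here π_1 = (3/17)/(7/19 + 3/17) = (3/17)/(176/323) = 57/176, so E[T_1 | X_0 = 1] = 1/π_1 = (7/19 + 3/17)/(3/17) = (176/323)/(3/17) = 176/57.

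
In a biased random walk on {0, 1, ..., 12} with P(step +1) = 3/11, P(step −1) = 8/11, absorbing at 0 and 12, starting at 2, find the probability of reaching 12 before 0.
P(hit 12 before 0) = (1 − (8/3)^2) / (1 − (8/3)^12) = 59049/1249435369

Let u_k denote P(reach 12 before 0 | start at k). Boundary: u_0 = 0, u_12 = 1. Recurrence: u_k = 3/11·u_{k+1} + 8/11·u_{k-1} for 1 ≤ k ≤ 11. Try u_k = A + B·r^k with r = q/p = (8/11)/(3/11) = 8/3. Substitution satisfies the recurrence; boundary conditions give:
  u_k = (1 − r^k) / (1 − r^N) = (1 − (8/3)^2) / (1 − (8/3)^12) = 59049/1249435369.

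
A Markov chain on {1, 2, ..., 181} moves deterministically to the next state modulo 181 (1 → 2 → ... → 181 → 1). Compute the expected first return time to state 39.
E[T_39 | X_0 = 39] = 181

The chain cycles deterministically, so starting at state 39 it returns in exactly 181 steps. Equivalently, the stationary distribution is uniform π_j = 1/181 for every state j, so by Kac's formula E[T_39] = 1/π_39 = 181.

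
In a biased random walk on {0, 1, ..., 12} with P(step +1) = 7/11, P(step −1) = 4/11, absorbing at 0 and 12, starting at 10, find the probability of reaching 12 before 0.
P(hit 12 before 0) = (1 − (4/7)^10) / (1 − (4/7)^12) = 417875969/418924545

Let u_k denote P(reach 12 before 0 | start at k). Boundary: u_0 = 0, u_12 = 1. Recurrence: u_k = 7/11·u_{k+1} + 4/11·u_{k-1} for 1 ≤ k ≤ 11. Try u_k = A + B·r^k with r = q/p = (4/11)/(7/11) = 4/7. Substitution satisfies the recurrence; boundary conditions give:
  u_k = (1 − r^k) / (1 − r^N) = (1 − (4/7)^10) / (1 − (4/7)^12) = 417875969/418924545.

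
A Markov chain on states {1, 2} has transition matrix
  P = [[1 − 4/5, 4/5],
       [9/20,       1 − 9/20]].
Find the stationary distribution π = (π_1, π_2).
π_1 = 9/25, π_2 = 16/25

Solve πP = π with π_1 + π_2 = 1. From πP = π: π_1 · (1 − 4/5) + π_2 · 9/20 = π_1 ⇒ π_2 · 9/20 = π_1 · 4/5 ⇒ π_2/π_1 = (4/5)/(9/20) = 16/9. Together with π_1 + π_2 = 1:
  π_1 = (9/20)/(4/5 + 9/20) = (9/20)/(5/4) = 9/25,
  π_2 = (4/5)/(4/5 + 9/20) = (4/5)/(5/4) = 16/25.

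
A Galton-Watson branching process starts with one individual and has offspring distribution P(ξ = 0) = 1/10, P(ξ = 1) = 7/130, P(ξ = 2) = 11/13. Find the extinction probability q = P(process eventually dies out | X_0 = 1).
q = 13/110

The pgf is f(s) = 1/10 + 7/130·s + 11/13·s². The extinction probability q is the smallest fixed point of f in [0, 1]. Setting s = f(s):
  11/13·s² + (7/130 − 1)·s + 1/10 = 0
  11/13·s² − (1/10 + 11/13)·s + 1/10 = 0
which factors as (s − 1)·(11/13·s − 1/10) = 0, giving roots s = 1 and s = (1/10)/(11/13) = 13/110.
Mean offspring μ = 7/130 + 2·11/13 = 227/130 > 1 (supercritical), so q < 1. The extinction probability is the smaller root: q = (1/10)/(11/13) = 13/110.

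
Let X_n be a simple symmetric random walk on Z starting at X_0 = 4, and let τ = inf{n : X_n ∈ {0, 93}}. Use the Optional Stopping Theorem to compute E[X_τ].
E[X_τ] = 4

X_n is a martingale and τ is a bounded-mean stopping time (indeed τ is finite a.s. with bounded expectation since the walk is in a bounded region). By the OST, E[X_τ] = E[X_0] = 4. Equivalently: E[X_τ] = 93 · P(hit 93 first) + 0 · P(hit 0 first) = 93 · (4/93) = 4.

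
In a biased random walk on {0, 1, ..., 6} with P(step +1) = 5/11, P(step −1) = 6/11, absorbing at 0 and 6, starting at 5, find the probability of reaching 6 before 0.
P(hit 6 before 0) = (1 − (6/5)^5) / (1 − (6/5)^6) = 23255/31031

Let u_k denote P(reach 6 before 0 | start at k). Boundary: u_0 = 0, u_6 = 1. Recurrence: u_k = 5/11·u_{k+1} + 6/11·u_{k-1} for 1 ≤ k ≤ 5. Try u_k = A + B·r^k with r = q/p = (6/11)/(5/11) = 6/5. Substitution satisfies the recurrence; boundary conditions give:
  u_k = (1 − r^k) / (1 − r^N) = (1 − (6/5)^5) / (1 − (6/5)^6) = 23255/31031.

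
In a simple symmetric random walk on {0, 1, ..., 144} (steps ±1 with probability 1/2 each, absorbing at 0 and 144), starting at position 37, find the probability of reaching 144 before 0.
P(hit 144 before 0) = 37/144

Let u_k = P(hit 144 before 0 | start at k). Then u_0 = 0, u_144 = 1, and u_k = u_{k-1}/2 + u_{k+1}/2 for 1 ≤ k ≤ 143. This harmonic recurrence is solved by u_k = k/144, giving u_37 = 37/144.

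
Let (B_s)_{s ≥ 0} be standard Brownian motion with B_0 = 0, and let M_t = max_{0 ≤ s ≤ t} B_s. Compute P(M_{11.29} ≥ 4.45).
P(M_{11.29} ≥ 4.45) = 2·P(B_{11.29} ≥ 4.45) = 2(1 − Φ(4.45/√11.29)) ≈ 0.1854

By the reflection principle for Brownian motion, P(M_t ≥ a) = 2 · P(B_t ≥ a) for a ≥ 0. Since B_t ~ N(0, t), P(B_t ≥ 4.45) = 1 − Φ(4.45/√t) = 1 − Φ(4.45/√11.29) = 1 − Φ(1.3244). So
  P(M_{11.29} ≥ 4.45) = 2(1 − Φ(1.3244)) ≈ 0.1854.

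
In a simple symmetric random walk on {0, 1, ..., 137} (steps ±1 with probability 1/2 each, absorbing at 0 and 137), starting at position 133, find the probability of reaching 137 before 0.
P(hit 137 before 0) = 133/137

Let u_k = P(hit 137 before 0 | start at k). Then u_0 = 0, u_137 = 1, and u_k = u_{k-1}/2 + u_{k+1}/2 for 1 ≤ k ≤ 136. This harmonic recurrence is solved by u_k = k/137, giving u_133 = 133/137.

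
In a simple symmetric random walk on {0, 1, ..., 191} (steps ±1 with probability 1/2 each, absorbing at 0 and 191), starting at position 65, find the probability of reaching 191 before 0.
P(hit 191 before 0) = 65/191

Let u_k = P(hit 191 before 0 | start at k). Then u_0 = 0, u_191 = 1, and u_k = u_{k-1}/2 + u_{k+1}/2 for 1 ≤ k ≤ 190. This harmonic recurrence is solved by u_k = k/191, giving u_65 = 65/191.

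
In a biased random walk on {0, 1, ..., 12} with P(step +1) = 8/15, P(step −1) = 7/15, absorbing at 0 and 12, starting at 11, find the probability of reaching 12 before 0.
P(hit 12 before 0) = (1 − (7/8)^11) / (1 − (7/8)^12) = 52900862792/54878189535

Let u_k denote P(reach 12 before 0 | start at k). Boundary: u_0 = 0, u_12 = 1. Recurrence: u_k = 8/15·u_{k+1} + 7/15·u_{k-1} for 1 ≤ k ≤ 11. Try u_k = A + B·r^k with r = q/p = (7/15)/(8/15) = 7/8. Substitution satisfies the recurrence; boundary conditions give:
  u_k = (1 − r^k) / (1 − r^N) = (1 − (7/8)^11) / (1 − (7/8)^12) = 52900862792/54878189535.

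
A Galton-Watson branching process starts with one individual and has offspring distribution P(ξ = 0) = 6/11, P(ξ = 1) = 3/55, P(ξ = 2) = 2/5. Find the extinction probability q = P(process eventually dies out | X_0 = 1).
q = 1

Mean offspring μ = 0·6/11 + 1·3/55 + 2·2/5 = 47/55 ≤ 1. For μ ≤ 1 with offspring not concentrated at 1, the Galton-Watson process goes extinct almost surely, so q = 1.
(Algebraic check: The pgf is f(s) = 6/11 + 3/55·s + 2/5·s². The extinction probability q is the smallest fixed point of f in [0, 1]. Setting s = f(s):
  2/5·s² + (3/55 − 1)·s + 6/11 = 0
  2/5·s² − (6/11 + 2/5)·s + 6/11 = 0
which factors as (s − 1)·(2/5·s − 6/11) = 0, giving roots s = 1 and s = (6/11)/(2/5) = 15/11. Since 15/11 ≥ 1, the smallest root in [0, 1] is s = 1.)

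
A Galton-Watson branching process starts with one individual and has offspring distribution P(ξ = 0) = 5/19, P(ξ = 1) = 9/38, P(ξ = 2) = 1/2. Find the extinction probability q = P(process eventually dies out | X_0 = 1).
q = 10/19

The pgf is f(s) = 5/19 + 9/38·s + 1/2·s². The extinction probability q is the smallest fixed point of f in [0, 1]. Setting s = f(s):
  1/2·s² + (9/38 − 1)·s + 5/19 = 0
  1/2·s² − (5/19 + 1/2)·s + 5/19 = 0
which factors as (s − 1)·(1/2·s − 5/19) = 0, giving roots s = 1 and s = (5/19)/(1/2) = 10/19.
Mean offspring μ = 9/38 + 2·1/2 = 47/38 > 1 (supercritical), so q < 1. The extinction probability is the smaller root: q = (5/19)/(1/2) = 10/19.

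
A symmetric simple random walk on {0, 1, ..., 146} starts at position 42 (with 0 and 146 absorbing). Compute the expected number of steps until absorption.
E[τ | X_0 = 42] = 4368

Let v_k = E[τ | X_0 = k]. Boundary: v_0 = v_146 = 0. Recurrence: v_k = 1 + (v_{k-1} + v_{k+1})/2 for 1 ≤ k ≤ 145. The particular solution to v_k − (v_{k-1} + v_{k+1})/2 = 1 is v_k = −k^2. Adding homogeneous solution A + B k and matching boundaries gives v_k = k (146 − k). Substituting k = 42: v_42 = 42 · 104 = 4368.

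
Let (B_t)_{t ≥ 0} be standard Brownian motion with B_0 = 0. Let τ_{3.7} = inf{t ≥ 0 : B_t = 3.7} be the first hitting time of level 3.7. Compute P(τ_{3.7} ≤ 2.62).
P(τ_{3.7} ≤ 2.62) = 2(1 − Φ(3.7/√2.62)) = 2(1 − Φ(2.2859)) ≈ 0.0223

By the reflection principle for standard BM, P(τ_b ≤ t) = 2 · P(B_t ≥ b). Since B_t ~ N(0, t), P(B_t ≥ 3.7) = 1 − Φ(3.7/√t) = 1 − Φ(3.7/√2.62) = 1 − Φ(2.2859) ≈ 0.01113. Doubling: P(τ_{3.7} ≤ 2.62) ≈ 2 · 0.01113 = 0.02226 ≈ 0.0223.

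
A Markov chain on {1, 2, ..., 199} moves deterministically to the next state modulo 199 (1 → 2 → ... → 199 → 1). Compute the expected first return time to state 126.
E[T_126 | X_0 = 126] = 199

The chain cycles deterministically, so starting at state 126 it returns in exactly 199 steps. Equivalently, the stationary distribution is uniform π_j = 1/199 for every state j, so by Kac's formula E[T_126] = 1/π_126 = 199.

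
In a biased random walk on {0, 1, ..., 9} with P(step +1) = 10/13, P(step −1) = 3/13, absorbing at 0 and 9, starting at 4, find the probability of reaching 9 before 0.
P(hit 9 before 0) = (1 − (3/10)^4) / (1 − (3/10)^9) = 141700000/142854331

Let u_k denote P(reach 9 before 0 | start at k). Boundary: u_0 = 0, u_9 = 1. Recurrence: u_k = 10/13·u_{k+1} + 3/13·u_{k-1} for 1 ≤ k ≤ 8. Try u_k = A + B·r^k with r = q/p = (3/13)/(10/13) = 3/10. Substitution satisfies the recurrence; boundary conditions give:
  u_k = (1 − r^k) / (1 − r^N) = (1 − (3/10)^4) / (1 − (3/10)^9) = 141700000/142854331.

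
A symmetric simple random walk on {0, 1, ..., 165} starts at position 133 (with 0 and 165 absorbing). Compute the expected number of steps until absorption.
E[τ | X_0 = 133] = 4256

Let v_k = E[τ | X_0 = k]. Boundary: v_0 = v_165 = 0. Recurrence: v_k = 1 + (v_{k-1} + v_{k+1})/2 for 1 ≤ k ≤ 164. The particular solution to v_k − (v_{k-1} + v_{k+1})/2 = 1 is v_k = −k^2. Adding homogeneous solution A + B k and matching boundaries gives v_k = k (165 − k). Substituting k = 133: v_133 = 133 · 32 = 4256.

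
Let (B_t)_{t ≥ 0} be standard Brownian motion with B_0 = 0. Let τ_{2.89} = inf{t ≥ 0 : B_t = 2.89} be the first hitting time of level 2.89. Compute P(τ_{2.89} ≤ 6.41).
P(τ_{2.89} ≤ 6.41) = 2(1 − Φ(2.89/√6.41)) = 2(1 − Φ(1.1415)) ≈ 0.2537

By the reflection principle for standard BM, P(τ_b ≤ t) = 2 · P(B_t ≥ b). Since B_t ~ N(0, t), P(B_t ≥ 2.89) = 1 − Φ(2.89/√t) = 1 − Φ(2.89/√6.41) = 1 − Φ(1.1415) ≈ 0.12683. Doubling: P(τ_{2.89} ≤ 6.41) ≈ 2 · 0.12683 = 0.25366 ≈ 0.2537.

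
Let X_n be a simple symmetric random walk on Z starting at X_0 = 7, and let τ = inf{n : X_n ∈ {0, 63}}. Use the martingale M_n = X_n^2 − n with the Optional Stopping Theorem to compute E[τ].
E[τ] = 392

M_n = X_n^2 − n is a martingale (since E[X_{n+1}^2 | F_n] = X_n^2 + 1). By OST (τ has finite mean in a bounded region), E[M_τ] = E[M_0] = X_0^2 − 0 = 7^2 = 49. Also E[M_τ] = E[X_τ^2] − E[τ]. The walk exits at 0 or 63, with P(hit 63 first) = 7/63, so E[X_τ^2] = 63^2 · 7/63 + 0 = 441. Thus E[τ] = E[X_τ^2] − E[M_τ] = 441 − 49 = 392 = 7(63 − 7) = 392.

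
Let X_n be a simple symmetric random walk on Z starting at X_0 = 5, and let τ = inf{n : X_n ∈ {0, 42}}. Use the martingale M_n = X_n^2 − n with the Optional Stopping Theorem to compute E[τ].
E[τ] = 185

M_n = X_n^2 − n is a martingale (since E[X_{n+1}^2 | F_n] = X_n^2 + 1). By OST (τ has finite mean in a bounded region), E[M_τ] = E[M_0] = X_0^2 − 0 = 5^2 = 25. Also E[M_τ] = E[X_τ^2] − E[τ]. The walk exits at 0 or 42, with P(hit 42 first) = 5/42, so E[X_τ^2] = 42^2 · 5/42 + 0 = 210. Thus E[τ] = E[X_τ^2] − E[M_τ] = 210 − 25 = 185 = 5(42 − 5) = 185.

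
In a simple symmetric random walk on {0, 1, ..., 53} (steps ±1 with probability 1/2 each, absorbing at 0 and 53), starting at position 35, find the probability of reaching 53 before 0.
P(hit 53 before 0) = 35/53

Let u_k = P(hit 53 before 0 | start at k). Then u_0 = 0, u_53 = 1, and u_k = u_{k-1}/2 + u_{k+1}/2 for 1 ≤ k ≤ 52. This harmonic recurrence is solved by u_k = k/53, giving u_35 = 35/53.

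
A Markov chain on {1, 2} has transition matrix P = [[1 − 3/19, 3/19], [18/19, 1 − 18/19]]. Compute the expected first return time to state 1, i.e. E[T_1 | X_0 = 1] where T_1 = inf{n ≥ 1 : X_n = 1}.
E[T_1 | X_0 = 1] = 1/π_1 = 7/6

For an irreducible recurrent Markov chain with stationary distribution π, E[T_i | X_0 = i] = 1/π_i (Kac's formula). Here π_1 = (18/19)/(3/19 + 18/19) = (18/19)/(21/19) = 6/7, so E[T_1 | X_0 = 1] = 1/π_1 = (3/19 + 18/19)/(18/19) = (21/19)/(18/19) = 7/6.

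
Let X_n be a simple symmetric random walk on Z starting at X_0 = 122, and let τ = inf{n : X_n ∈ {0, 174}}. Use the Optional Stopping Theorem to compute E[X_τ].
E[X_τ] = 122

X_n is a martingale and τ is a bounded-mean stopping time (indeed τ is finite a.s. with bounded expectation since the walk is in a bounded region). By the OST, E[X_τ] = E[X_0] = 122. Equivalently: E[X_τ] = 174 · P(hit 174 first) + 0 · P(hit 0 first) = 174 · (122/174) = 122.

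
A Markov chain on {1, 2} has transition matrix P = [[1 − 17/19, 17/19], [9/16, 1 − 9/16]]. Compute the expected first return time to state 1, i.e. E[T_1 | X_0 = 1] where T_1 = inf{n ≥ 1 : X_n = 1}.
E[T_1 | X_0 = 1] = 1/π_1 = 443/171

For an irreducible recurrent Markov chain with stationary distribution π, E[T_i | X_0 = i] = 1/π_i (Kac's formula). Here π_1 = (9/16)/(17/19 + 9/16) = (9/16)/(443/304) = 171/443, so E[T_1 | X_0 = 1] = 1/π_1 = (17/19 + 9/16)/(9/16) = (443/304)/(9/16) = 443/171.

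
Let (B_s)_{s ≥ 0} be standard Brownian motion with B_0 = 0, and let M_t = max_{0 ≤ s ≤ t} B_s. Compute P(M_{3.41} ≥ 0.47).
P(M_{3.41} ≥ 0.47) = 2·P(B_{3.41} ≥ 0.47) = 2(1 − Φ(0.47/√3.41)) ≈ 0.7991

By the reflection principle for Brownian motion, P(M_t ≥ a) = 2 · P(B_t ≥ a) for a ≥ 0. Since B_t ~ N(0, t), P(B_t ≥ 0.47) = 1 − Φ(0.47/√t) = 1 − Φ(0.47/√3.41) = 1 − Φ(0.2545). So
  P(M_{3.41} ≥ 0.47) = 2(1 − Φ(0.2545)) ≈ 0.7991.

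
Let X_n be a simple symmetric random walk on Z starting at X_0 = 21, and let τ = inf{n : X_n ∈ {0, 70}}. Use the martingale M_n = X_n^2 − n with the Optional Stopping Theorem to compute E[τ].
E[τ] = 1029

M_n = X_n^2 − n is a martingale (since E[X_{n+1}^2 | F_n] = X_n^2 + 1). By OST (τ has finite mean in a bounded region), E[M_τ] = E[M_0] = X_0^2 − 0 = 21^2 = 441. Also E[M_τ] = E[X_τ^2] − E[τ]. The walk exits at 0 or 70, with P(hit 70 first) = 21/70, so E[X_τ^2] = 70^2 · 21/70 + 0 = 1470. Thus E[τ] = E[X_τ^2] − E[M_τ] = 1470 − 441 = 1029 = 21(70 − 21) = 1029.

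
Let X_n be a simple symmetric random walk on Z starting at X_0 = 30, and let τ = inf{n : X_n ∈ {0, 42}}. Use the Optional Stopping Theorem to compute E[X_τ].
E[X_τ] = 30

X_n is a martingale and τ is a bounded-mean stopping time (indeed τ is finite a.s. with bounded expectation since the walk is in a bounded region). By the OST, E[X_τ] = E[X_0] = 30. Equivalently: E[X_τ] = 42 · P(hit 42 first) + 0 · P(hit 0 first) = 42 · (30/42) = 30.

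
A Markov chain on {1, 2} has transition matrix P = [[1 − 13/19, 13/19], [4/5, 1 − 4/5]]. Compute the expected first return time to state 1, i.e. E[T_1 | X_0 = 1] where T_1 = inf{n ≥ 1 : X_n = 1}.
E[T_1 | X_0 = 1] = 1/π_1 = 141/76

For an irreducible recurrent Markov chain with stationary distribution π, E[T_i | X_0 = i] = 1/π_i (Kac's formula). Here π_1 = (4/5)/(13/19 + 4/5) = (4/5)/(141/95) = 76/141, so E[T_1 | X_0 = 1] = 1/π_1 = (13/19 + 4/5)/(4/5) = (141/95)/(4/5) = 141/76.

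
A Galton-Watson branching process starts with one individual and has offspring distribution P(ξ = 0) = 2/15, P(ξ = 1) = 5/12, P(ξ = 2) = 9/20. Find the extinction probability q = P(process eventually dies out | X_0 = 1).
q = 8/27

The pgf is f(s) = 2/15 + 5/12·s + 9/20·s². The extinction probability q is the smallest fixed point of f in [0, 1]. Setting s = f(s):
  9/20·s² + (5/12 − 1)·s + 2/15 = 0
  9/20·s² − (2/15 + 9/20)·s + 2/15 = 0
which factors as (s − 1)·(9/20·s − 2/15) = 0, giving roots s = 1 and s = (2/15)/(9/20) = 8/27.
Mean offspring μ = 5/12 + 2·9/20 = 79/60 > 1 (supercritical), so q < 1. The extinction probability is the smaller root: q = (2/15)/(9/20) = 8/27.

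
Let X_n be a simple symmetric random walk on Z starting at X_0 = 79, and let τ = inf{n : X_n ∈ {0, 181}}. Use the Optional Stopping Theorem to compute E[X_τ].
E[X_τ] = 79

X_n is a martingale and τ is a bounded-mean stopping time (indeed τ is finite a.s. with bounded expectation since the walk is in a bounded region). By the OST, E[X_τ] = E[X_0] = 79. Equivalently: E[X_τ] = 181 · P(hit 181 first) + 0 · P(hit 0 first) = 181 · (79/181) = 79.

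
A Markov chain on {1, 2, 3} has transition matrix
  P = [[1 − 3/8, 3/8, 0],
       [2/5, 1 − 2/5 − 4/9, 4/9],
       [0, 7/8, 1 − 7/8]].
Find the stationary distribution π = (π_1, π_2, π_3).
π = (336/811, 315/811, 160/811)

This is a birth-death chain on three states, which satisfies detailed balance: π_1 · P_{12} = π_2 · P_{21} and π_2 · P_{23} = π_3 · P_{32}.
From π_1 · 3/8 = π_2 · 2/5: π_2/π_1 = (3/8)/(2/5) = 15/16.
From π_2 · 4/9 = π_3 · 7/8: π_3/π_2 = (4/9)/(7/8) = 32/63.
Take π_1 proportional to 1; then unnormalized π = (1, 15/16, 10/21). Normalize by dividing by the sum 811/336:
  π = (336/811, 315/811, 160/811).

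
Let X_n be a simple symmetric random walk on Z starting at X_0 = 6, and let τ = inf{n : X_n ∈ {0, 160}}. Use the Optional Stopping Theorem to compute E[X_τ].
E[X_τ] = 6

X_n is a martingale and τ is a bounded-mean stopping time (indeed τ is finite a.s. with bounded expectation since the walk is in a bounded region). By the OST, E[X_τ] = E[X_0] = 6. Equivalently: E[X_τ] = 160 · P(hit 160 first) + 0 · P(hit 0 first) = 160 · (6/160) = 6.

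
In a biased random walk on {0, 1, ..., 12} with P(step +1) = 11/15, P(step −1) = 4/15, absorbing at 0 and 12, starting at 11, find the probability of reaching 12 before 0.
P(hit 12 before 0) = (1 − (4/11)^11) / (1 − (4/11)^12) = 448340319911/448344514215

Let u_k denote P(reach 12 before 0 | start at k). Boundary: u_0 = 0, u_12 = 1. Recurrence: u_k = 11/15·u_{k+1} + 4/15·u_{k-1} for 1 ≤ k ≤ 11. Try u_k = A + B·r^k with r = q/p = (4/15)/(11/15) = 4/11. Substitution satisfies the recurrence; boundary conditions give:
  u_k = (1 − r^k) / (1 − r^N) = (1 − (4/11)^11) / (1 − (4/11)^12) = 448340319911/448344514215.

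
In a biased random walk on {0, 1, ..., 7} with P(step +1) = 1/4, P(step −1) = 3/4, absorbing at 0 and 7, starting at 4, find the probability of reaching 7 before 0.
P(hit 7 before 0) = (1 − (3)^4) / (1 − (3)^7) = 40/1093

Let u_k denote P(reach 7 before 0 | start at k). Boundary: u_0 = 0, u_7 = 1. Recurrence: u_k = 1/4·u_{k+1} + 3/4·u_{k-1} for 1 ≤ k ≤ 6. Try u_k = A + B·r^k with r = q/p = (3/4)/(1/4) = 3. Substitution satisfies the recurrence; boundary conditions give:
  u_k = (1 − r^k) / (1 − r^N) = (1 − (3)^4) / (1 − (3)^7) = 40/1093.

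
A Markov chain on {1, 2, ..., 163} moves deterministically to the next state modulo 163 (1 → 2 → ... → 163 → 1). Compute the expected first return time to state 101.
E[T_101 | X_0 = 101] = 163

The chain cycles deterministically, so starting at state 101 it returns in exactly 163 steps. Equivalently, the stationary distribution is uniform π_j = 1/163 for every state j, so by Kac's formula E[T_101] = 1/π_101 = 163.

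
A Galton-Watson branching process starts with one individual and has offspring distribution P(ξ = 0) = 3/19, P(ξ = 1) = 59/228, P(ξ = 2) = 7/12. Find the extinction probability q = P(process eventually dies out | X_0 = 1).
q = 36/133

The pgf is f(s) = 3/19 + 59/228·s + 7/12·s². The extinction probability q is the smallest fixed point of f in [0, 1]. Setting s = f(s):
  7/12·s² + (59/228 − 1)·s + 3/19 = 0
  7/12·s² − (3/19 + 7/12)·s + 3/19 = 0
which factors as (s − 1)·(7/12·s − 3/19) = 0, giving roots s = 1 and s = (3/19)/(7/12) = 36/133.
Mean offspring μ = 59/228 + 2·7/12 = 325/228 > 1 (supercritical), so q < 1. The extinction probability is the smaller root: q = (3/19)/(7/12) = 36/133.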